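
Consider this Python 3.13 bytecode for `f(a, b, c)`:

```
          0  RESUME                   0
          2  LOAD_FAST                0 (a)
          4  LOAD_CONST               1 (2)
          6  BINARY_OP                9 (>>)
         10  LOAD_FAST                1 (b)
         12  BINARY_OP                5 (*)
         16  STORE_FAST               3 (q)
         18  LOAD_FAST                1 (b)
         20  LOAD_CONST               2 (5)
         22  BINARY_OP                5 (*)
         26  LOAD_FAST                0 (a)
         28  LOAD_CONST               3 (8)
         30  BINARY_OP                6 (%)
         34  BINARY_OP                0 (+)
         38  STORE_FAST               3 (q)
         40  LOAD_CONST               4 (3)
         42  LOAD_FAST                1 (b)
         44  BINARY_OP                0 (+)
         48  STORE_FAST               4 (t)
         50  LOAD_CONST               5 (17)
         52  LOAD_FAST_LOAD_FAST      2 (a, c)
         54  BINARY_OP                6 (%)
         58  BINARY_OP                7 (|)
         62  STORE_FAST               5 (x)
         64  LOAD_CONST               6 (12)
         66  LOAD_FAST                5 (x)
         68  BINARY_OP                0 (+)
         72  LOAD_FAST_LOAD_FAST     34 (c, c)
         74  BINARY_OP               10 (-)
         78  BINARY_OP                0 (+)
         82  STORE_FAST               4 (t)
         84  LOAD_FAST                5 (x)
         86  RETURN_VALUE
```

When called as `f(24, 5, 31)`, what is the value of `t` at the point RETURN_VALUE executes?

37

LOAD_FAST a → push 24. Stack: [24]
LOAD_CONST → push 2. Stack: [24, 2]
BINARY_OP >> → 24 >> 2 = 6. Stack: [6]
LOAD_FAST b → push 5. Stack: [6, 5]
BINARY_OP * → 6 * 5 = 30. Stack: [30]
STORE_FAST q → q=30. Stack: []
LOAD_FAST b → push 5. Stack: [5]
LOAD_CONST → push 5. Stack: [5, 5]
BINARY_OP * → 5 * 5 = 25. Stack: [25]
LOAD_FAST a → push 24. Stack: [25, 24]
LOAD_CONST → push 8. Stack: [25, 24, 8]
BINARY_OP % → 24 % 8 = 0. Stack: [25, 0]
BINARY_OP + → 25 + 0 = 25. Stack: [25]
STORE_FAST q → q=25. Stack: []
LOAD_CONST → push 3. Stack: [3]
LOAD_FAST b → push 5. Stack: [3, 5]
BINARY_OP + → 3 + 5 = 8. Stack: [8]
STORE_FAST t → t=8. Stack: []
LOAD_CONST → push 17. Stack: [17]
LOAD_FAST_LOAD_FAST a,c → push 24,31. Stack: [17, 24, 31]
BINARY_OP % → 24 % 31 = 24. Stack: [17, 24]
BINARY_OP | → 17 | 24 = 25. Stack: [25]
STORE_FAST x → x=25. Stack: []
LOAD_CONST → push 12. Stack: [12]
LOAD_FAST x → push 25. Stack: [12, 25]
BINARY_OP + → 12 + 25 = 37. Stack: [37]
LOAD_FAST_LOAD_FAST c,c → push 31,31. Stack: [37, 31, 31]
BINARY_OP - → 31 - 31 = 0. Stack: [37, 0]
BINARY_OP + → 37 + 0 = 37. Stack: [37]
STORE_FAST t → t=37. Stack: []
LOAD_FAST x → push 25. Stack: [25]
RETURN_VALUE → return 25.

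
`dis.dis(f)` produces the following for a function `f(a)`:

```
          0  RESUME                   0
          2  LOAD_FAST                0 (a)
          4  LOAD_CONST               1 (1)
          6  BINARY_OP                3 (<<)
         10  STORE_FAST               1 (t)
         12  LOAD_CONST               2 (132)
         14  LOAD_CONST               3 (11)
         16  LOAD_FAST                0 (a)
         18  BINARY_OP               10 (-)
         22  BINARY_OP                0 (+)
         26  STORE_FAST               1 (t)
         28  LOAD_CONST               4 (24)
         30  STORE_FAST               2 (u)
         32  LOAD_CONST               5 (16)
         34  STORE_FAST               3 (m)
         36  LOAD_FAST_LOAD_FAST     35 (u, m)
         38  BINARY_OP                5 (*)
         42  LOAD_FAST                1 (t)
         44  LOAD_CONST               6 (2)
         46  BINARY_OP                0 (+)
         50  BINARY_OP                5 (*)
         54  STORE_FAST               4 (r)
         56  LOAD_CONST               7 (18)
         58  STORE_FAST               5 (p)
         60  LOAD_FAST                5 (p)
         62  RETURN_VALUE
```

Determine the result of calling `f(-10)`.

18

LOAD_FAST a → push -10. Stack: [-10]
LOAD_CONST → push 1. Stack: [-10, 1]
BINARY_OP << → -10 << 1 = -20. Stack: [-20]
STORE_FAST t → t=-20. Stack: []
LOAD_CONST → push 132. Stack: [132]
LOAD_CONST → push 11. Stack: [132, 11]
LOAD_FAST a → push -10. Stack: [132, 11, -10]
BINARY_OP - → 11 - -10 = 21. Stack: [132, 21]
BINARY_OP + → 132 + 21 = 153. Stack: [153]
STORE_FAST t → t=153. Stack: []
LOAD_CONST → push 24. Stack: [24]
STORE_FAST u → u=24. Stack: []
LOAD_CONST → push 16. Stack: [16]
STORE_FAST m → m=16. Stack: []
LOAD_FAST_LOAD_FAST u,m → push 24,16. Stack: [24, 16]
BINARY_OP * → 24 * 16 = 384. Stack: [384]
LOAD_FAST t → push 153. Stack: [384, 153]
LOAD_CONST → push 2. Stack: [384, 153, 2]
BINARY_OP + → 153 + 2 = 155. Stack: [384, 155]
BINARY_OP * → 384 * 155 = 59520. Stack: [59520]
STORE_FAST r → r=59520. Stack: []
LOAD_CONST → push 18. Stack: [18]
STORE_FAST p → p=18. Stack: []
LOAD_FAST p → push 18. Stack: [18]
RETURN_VALUE → return 18.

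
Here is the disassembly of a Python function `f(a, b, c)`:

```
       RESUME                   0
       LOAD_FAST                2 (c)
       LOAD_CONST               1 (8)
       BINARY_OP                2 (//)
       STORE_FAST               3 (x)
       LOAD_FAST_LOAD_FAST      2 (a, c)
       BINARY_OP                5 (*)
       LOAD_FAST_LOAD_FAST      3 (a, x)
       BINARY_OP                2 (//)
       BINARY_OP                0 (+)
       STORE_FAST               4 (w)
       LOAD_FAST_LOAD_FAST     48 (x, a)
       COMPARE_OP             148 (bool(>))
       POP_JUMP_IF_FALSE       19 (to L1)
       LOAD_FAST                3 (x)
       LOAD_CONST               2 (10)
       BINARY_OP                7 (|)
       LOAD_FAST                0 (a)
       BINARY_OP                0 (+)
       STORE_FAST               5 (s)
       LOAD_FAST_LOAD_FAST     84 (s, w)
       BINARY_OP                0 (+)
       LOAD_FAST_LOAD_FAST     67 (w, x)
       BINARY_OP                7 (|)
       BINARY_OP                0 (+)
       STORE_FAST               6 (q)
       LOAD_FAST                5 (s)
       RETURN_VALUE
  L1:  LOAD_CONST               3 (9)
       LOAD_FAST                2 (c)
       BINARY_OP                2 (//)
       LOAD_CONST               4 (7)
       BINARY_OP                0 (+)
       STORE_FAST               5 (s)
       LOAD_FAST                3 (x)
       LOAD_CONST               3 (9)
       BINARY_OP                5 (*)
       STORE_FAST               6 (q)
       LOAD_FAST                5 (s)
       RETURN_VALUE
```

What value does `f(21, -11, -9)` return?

6

LOAD_FAST c → push -9. Stack: [-9]
LOAD_CONST → push 8. Stack: [-9, 8]
BINARY_OP // → -9 // 8 = -2. Stack: [-2]
STORE_FAST x → x=-2. Stack: []
LOAD_FAST_LOAD_FAST a,c → push 21,-9. Stack: [21, -9]
BINARY_OP * → 21 * -9 = -189. Stack: [-189]
LOAD_FAST_LOAD_FAST a,x → push 21,-2. Stack: [-189, 21, -2]
BINARY_OP // → 21 // -2 = -11. Stack: [-189, -11]
BINARY_OP + → -189 + -11 = -200. Stack: [-200]
STORE_FAST w → w=-200. Stack: []
LOAD_FAST_LOAD_FAST x,a → push -2,21. Stack: [-2, 21]
COMPARE_OP bool(>) → -2 vs 21 = False. Stack: [False]
POP_JUMP_IF_FALSE → pop False; jump. Stack: []
LOAD_CONST → push 9. Stack: [9]
LOAD_FAST c → push -9. Stack: [9, -9]
BINARY_OP // → 9 // -9 = -1. Stack: [-1]
LOAD_CONST → push 7. Stack: [-1, 7]
BINARY_OP + → -1 + 7 = 6. Stack: [6]
STORE_FAST s → s=6. Stack: []
LOAD_FAST x → push -2. Stack: [-2]
LOAD_CONST → push 9. Stack: [-2, 9]
BINARY_OP * → -2 * 9 = -18. Stack: [-18]
STORE_FAST q → q=-18. Stack: []
LOAD_FAST s → push 6. Stack: [6]
RETURN_VALUE → return 6.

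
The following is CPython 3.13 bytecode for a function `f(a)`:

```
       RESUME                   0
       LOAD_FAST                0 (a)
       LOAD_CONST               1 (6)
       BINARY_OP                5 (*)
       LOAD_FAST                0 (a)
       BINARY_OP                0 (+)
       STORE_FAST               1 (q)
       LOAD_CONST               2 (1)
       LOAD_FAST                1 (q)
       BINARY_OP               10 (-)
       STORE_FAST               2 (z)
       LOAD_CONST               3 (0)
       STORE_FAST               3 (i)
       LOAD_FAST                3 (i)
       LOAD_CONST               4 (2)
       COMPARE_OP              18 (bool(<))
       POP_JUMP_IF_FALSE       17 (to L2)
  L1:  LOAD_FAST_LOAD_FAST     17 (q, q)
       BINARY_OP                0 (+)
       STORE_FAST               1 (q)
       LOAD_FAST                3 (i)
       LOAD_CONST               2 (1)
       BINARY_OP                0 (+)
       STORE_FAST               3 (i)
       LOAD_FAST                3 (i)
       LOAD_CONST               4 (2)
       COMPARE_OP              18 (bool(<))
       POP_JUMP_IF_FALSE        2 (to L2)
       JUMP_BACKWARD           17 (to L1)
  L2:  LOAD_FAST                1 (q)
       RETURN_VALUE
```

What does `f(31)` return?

868

LOAD_FAST a → push 31. Stack: [31]
LOAD_CONST → push 6. Stack: [31, 6]
BINARY_OP * → 31 * 6 = 186. Stack: [186]
LOAD_FAST a → push 31. Stack: [186, 31]
BINARY_OP + → 186 + 31 = 217. Stack: [217]
STORE_FAST q → q=217. Stack: []
LOAD_CONST → push 1. Stack: [1]
LOAD_FAST q → push 217. Stack: [1, 217]
BINARY_OP - → 1 - 217 = -216. Stack: [-216]
STORE_FAST z → z=-216. Stack: []
LOAD_CONST → push 0. Stack: [0]
STORE_FAST i → i=0. Stack: []
LOAD_FAST i → push 0. Stack: [0]
LOAD_CONST → push 2. Stack: [0, 2]
COMPARE_OP bool(<) → 0 vs 2 = True. Stack: [True]
POP_JUMP_IF_FALSE → pop True; no jump. Stack: []
LOAD_FAST_LOAD_FAST q,q → push 217,217. Stack: [217, 217]
BINARY_OP + → 217 + 217 = 434. Stack: [434]
STORE_FAST q → q=434. Stack: []
LOAD_FAST i → push 0. Stack: [0]
LOAD_CONST → push 1. Stack: [0, 1]
BINARY_OP + → 0 + 1 = 1. Stack: [1]
STORE_FAST i → i=1. Stack: []
LOAD_FAST i → push 1. Stack: [1]
LOAD_CONST → push 2. Stack: [1, 2]
COMPARE_OP bool(<) → 1 vs 2 = True. Stack: [True]
POP_JUMP_IF_FALSE → pop True; no jump. Stack: []
LOAD_FAST_LOAD_FAST q,q → push 434,434. Stack: [434, 434]
BINARY_OP + → 434 + 434 = 868. Stack: [868]
STORE_FAST q → q=868. Stack: []
LOAD_FAST i → push 1. Stack: [1]
LOAD_CONST → push 1. Stack: [1, 1]
BINARY_OP + → 1 + 1 = 2. Stack: [2]
STORE_FAST i → i=2. Stack: []
LOAD_FAST i → push 2. Stack: [2]
LOAD_CONST → push 2. Stack: [2, 2]
COMPARE_OP bool(<) → 2 vs 2 = False. Stack: [False]
POP_JUMP_IF_FALSE → pop False; jump. Stack: []
LOAD_FAST q → push 868. Stack: [868]
RETURN_VALUE → return 868.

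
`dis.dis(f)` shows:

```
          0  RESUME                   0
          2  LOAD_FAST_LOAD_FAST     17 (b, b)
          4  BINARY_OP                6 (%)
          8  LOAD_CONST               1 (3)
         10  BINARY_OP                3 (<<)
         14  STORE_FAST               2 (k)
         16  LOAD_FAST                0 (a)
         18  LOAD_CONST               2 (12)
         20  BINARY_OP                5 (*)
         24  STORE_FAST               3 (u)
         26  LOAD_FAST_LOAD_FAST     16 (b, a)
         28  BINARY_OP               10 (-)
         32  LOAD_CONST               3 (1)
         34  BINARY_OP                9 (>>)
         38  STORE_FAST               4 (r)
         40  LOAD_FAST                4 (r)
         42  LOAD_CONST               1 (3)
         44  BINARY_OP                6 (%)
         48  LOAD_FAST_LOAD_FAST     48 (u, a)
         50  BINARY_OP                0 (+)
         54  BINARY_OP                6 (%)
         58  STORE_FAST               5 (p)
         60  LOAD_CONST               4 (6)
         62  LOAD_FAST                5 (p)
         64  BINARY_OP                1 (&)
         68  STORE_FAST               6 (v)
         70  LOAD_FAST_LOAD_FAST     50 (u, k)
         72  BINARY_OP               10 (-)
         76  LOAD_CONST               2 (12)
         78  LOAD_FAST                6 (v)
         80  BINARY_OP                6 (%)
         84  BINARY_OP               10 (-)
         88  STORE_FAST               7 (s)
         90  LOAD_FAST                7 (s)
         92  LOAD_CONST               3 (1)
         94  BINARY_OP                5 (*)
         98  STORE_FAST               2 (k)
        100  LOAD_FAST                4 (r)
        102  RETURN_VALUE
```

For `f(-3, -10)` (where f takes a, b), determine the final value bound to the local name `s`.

-36

LOAD_FAST_LOAD_FAST b,b → push -10,-10. Stack: [-10, -10]
BINARY_OP % → -10 % -10 = 0. Stack: [0]
LOAD_CONST → push 3. Stack: [0, 3]
BINARY_OP << → 0 << 3 = 0. Stack: [0]
STORE_FAST k → k=0. Stack: []
LOAD_FAST a → push -3. Stack: [-3]
LOAD_CONST → push 12. Stack: [-3, 12]
BINARY_OP * → -3 * 12 = -36. Stack: [-36]
STORE_FAST u → u=-36. Stack: []
LOAD_FAST_LOAD_FAST b,a → push -10,-3. Stack: [-10, -3]
BINARY_OP - → -10 - -3 = -7. Stack: [-7]
LOAD_CONST → push 1. Stack: [-7, 1]
BINARY_OP >> → -7 >> 1 = -4. Stack: [-4]
STORE_FAST r → r=-4. Stack: []
LOAD_FAST r → push -4. Stack: [-4]
LOAD_CONST → push 3. Stack: [-4, 3]
BINARY_OP % → -4 % 3 = 2. Stack: [2]
LOAD_FAST_LOAD_FAST u,a → push -36,-3. Stack: [2, -36, -3]
BINARY_OP + → -36 + -3 = -39. Stack: [2, -39]
BINARY_OP % → 2 % -39 = -37. Stack: [-37]
STORE_FAST p → p=-37. Stack: []
LOAD_CONST → push 6. Stack: [6]
LOAD_FAST p → push -37. Stack: [6, -37]
BINARY_OP & → 6 & -37 = 2. Stack: [2]
STORE_FAST v → v=2. Stack: []
LOAD_FAST_LOAD_FAST u,k → push -36,0. Stack: [-36, 0]
BINARY_OP - → -36 - 0 = -36. Stack: [-36]
LOAD_CONST → push 12. Stack: [-36, 12]
LOAD_FAST v → push 2. Stack: [-36, 12, 2]
BINARY_OP % → 12 % 2 = 0. Stack: [-36, 0]
BINARY_OP - → -36 - 0 = -36. Stack: [-36]
STORE_FAST s → s=-36. Stack: []
LOAD_FAST s → push -36. Stack: [-36]
LOAD_CONST → push 1. Stack: [-36, 1]
BINARY_OP * → -36 * 1 = -36. Stack: [-36]
STORE_FAST k → k=-36. Stack: []
LOAD_FAST r → push -4. Stack: [-4]
RETURN_VALUE → return -4.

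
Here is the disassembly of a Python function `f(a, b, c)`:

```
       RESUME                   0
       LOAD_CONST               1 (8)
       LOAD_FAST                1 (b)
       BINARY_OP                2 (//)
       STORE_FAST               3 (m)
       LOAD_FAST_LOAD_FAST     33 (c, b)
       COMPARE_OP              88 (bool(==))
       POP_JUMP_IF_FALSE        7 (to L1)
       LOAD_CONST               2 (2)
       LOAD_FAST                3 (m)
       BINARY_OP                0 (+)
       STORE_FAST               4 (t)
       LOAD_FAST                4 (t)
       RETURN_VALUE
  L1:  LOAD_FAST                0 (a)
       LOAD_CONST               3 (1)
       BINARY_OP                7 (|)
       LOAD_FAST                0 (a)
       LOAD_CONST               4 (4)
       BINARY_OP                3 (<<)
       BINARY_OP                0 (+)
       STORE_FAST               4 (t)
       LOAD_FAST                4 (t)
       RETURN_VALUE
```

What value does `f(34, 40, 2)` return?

579

LOAD_CONST → push 8. Stack: [8]
LOAD_FAST b → push 40. Stack: [8, 40]
BINARY_OP // → 8 // 40 = 0. Stack: [0]
STORE_FAST m → m=0. Stack: []
LOAD_FAST_LOAD_FAST c,b → push 2,40. Stack: [2, 40]
COMPARE_OP bool(==) → 2 vs 40 = False. Stack: [False]
POP_JUMP_IF_FALSE → pop False; jump. Stack: []
LOAD_FAST a → push 34. Stack: [34]
LOAD_CONST → push 1. Stack: [34, 1]
BINARY_OP | → 34 | 1 = 35. Stack: [35]
LOAD_FAST a → push 34. Stack: [35, 34]
LOAD_CONST → push 4. Stack: [35, 34, 4]
BINARY_OP << → 34 << 4 = 544. Stack: [35, 544]
BINARY_OP + → 35 + 544 = 579. Stack: [579]
STORE_FAST t → t=579. Stack: []
LOAD_FAST t → push 579. Stack: [579]
RETURN_VALUE → return 579.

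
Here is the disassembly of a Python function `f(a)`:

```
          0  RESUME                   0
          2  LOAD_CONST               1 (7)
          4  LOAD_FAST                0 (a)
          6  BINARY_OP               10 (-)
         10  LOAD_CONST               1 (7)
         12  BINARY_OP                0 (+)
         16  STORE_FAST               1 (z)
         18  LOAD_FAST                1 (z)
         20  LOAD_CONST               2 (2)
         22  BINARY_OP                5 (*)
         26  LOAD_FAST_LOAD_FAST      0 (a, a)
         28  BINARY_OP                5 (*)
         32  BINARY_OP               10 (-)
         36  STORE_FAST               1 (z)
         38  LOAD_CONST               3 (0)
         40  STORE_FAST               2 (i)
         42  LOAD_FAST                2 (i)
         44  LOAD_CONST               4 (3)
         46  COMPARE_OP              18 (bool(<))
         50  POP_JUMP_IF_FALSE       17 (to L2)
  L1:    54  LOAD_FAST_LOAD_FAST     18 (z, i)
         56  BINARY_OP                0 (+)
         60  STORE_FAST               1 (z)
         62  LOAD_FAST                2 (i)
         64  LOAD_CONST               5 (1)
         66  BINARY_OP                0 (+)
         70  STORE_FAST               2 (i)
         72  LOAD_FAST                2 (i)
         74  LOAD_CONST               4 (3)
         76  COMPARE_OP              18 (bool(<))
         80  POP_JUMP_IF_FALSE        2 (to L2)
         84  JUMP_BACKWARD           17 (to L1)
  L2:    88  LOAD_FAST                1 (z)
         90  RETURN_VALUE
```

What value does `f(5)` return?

-4

LOAD_CONST → push 7. Stack: [7]
LOAD_FAST a → push 5. Stack: [7, 5]
BINARY_OP - → 7 - 5 = 2. Stack: [2]
LOAD_CONST → push 7. Stack: [2, 7]
BINARY_OP + → 2 + 7 = 9. Stack: [9]
STORE_FAST z → z=9. Stack: []
LOAD_FAST z → push 9. Stack: [9]
LOAD_CONST → push 2. Stack: [9, 2]
BINARY_OP * → 9 * 2 = 18. Stack: [18]
LOAD_FAST_LOAD_FAST a,a → push 5,5. Stack: [18, 5, 5]
BINARY_OP * → 5 * 5 = 25. Stack: [18, 25]
BINARY_OP - → 18 - 25 = -7. Stack: [-7]
STORE_FAST z → z=-7. Stack: []
LOAD_CONST → push 0. Stack: [0]
STORE_FAST i → i=0. Stack: []
LOAD_FAST i → push 0. Stack: [0]
LOAD_CONST → push 3. Stack: [0, 3]
COMPARE_OP bool(<) → 0 vs 3 = True. Stack: [True]
POP_JUMP_IF_FALSE → pop True; no jump. Stack: []
LOAD_FAST_LOAD_FAST z,i → push -7,0. Stack: [-7, 0]
BINARY_OP + → -7 + 0 = -7. Stack: [-7]
STORE_FAST z → z=-7. Stack: []
LOAD_FAST i → push 0. Stack: [0]
LOAD_CONST → push 1. Stack: [0, 1]
BINARY_OP + → 0 + 1 = 1. Stack: [1]
STORE_FAST i → i=1. Stack: []
LOAD_FAST i → push 1. Stack: [1]
LOAD_CONST → push 3. Stack: [1, 3]
COMPARE_OP bool(<) → 1 vs 3 = True. Stack: [True]
POP_JUMP_IF_FALSE → pop True; no jump. Stack: []
LOAD_FAST_LOAD_FAST z,i → push -7,1. Stack: [-7, 1]
BINARY_OP + → -7 + 1 = -6. Stack: [-6]
STORE_FAST z → z=-6. Stack: []
LOAD_FAST i → push 1. Stack: [1]
LOAD_CONST → push 1. Stack: [1, 1]
BINARY_OP + → 1 + 1 = 2. Stack: [2]
STORE_FAST i → i=2. Stack: []
LOAD_FAST i → push 2. Stack: [2]
LOAD_CONST → push 3. Stack: [2, 3]
COMPARE_OP bool(<) → 2 vs 3 = True. Stack: [True]
POP_JUMP_IF_FALSE → pop True; no jump. Stack: []
LOAD_FAST_LOAD_FAST z,i → push -6,2. Stack: [-6, 2]
BINARY_OP + → -6 + 2 = -4. Stack: [-4]
STORE_FAST z → z=-4. Stack: []
LOAD_FAST i → push 2. Stack: [2]
LOAD_CONST → push 1. Stack: [2, 1]
BINARY_OP + → 2 + 1 = 3. Stack: [3]
STORE_FAST i → i=3. Stack: []
LOAD_FAST i → push 3. Stack: [3]
LOAD_CONST → push 3. Stack: [3, 3]
COMPARE_OP bool(<) → 3 vs 3 = False. Stack: [False]
POP_JUMP_IF_FALSE → pop False; jump. Stack: []
LOAD_FAST z → push -4. Stack: [-4]
RETURN_VALUE → return -4.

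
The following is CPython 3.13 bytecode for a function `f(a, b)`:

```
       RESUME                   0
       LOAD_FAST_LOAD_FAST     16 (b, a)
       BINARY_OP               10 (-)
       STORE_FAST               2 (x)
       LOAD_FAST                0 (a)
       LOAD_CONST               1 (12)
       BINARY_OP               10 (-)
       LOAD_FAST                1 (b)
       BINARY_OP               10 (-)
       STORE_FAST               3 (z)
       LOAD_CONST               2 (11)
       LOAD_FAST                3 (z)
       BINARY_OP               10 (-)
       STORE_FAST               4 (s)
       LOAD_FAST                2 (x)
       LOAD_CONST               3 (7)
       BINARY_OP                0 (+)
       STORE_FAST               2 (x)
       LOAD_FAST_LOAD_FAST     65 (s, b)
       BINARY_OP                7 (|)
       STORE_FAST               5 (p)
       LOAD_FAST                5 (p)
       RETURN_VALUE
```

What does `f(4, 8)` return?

27

LOAD_FAST_LOAD_FAST b,a → push 8,4. Stack: [8, 4]
BINARY_OP - → 8 - 4 = 4. Stack: [4]
STORE_FAST x → x=4. Stack: []
LOAD_FAST a → push 4. Stack: [4]
LOAD_CONST → push 12. Stack: [4, 12]
BINARY_OP - → 4 - 12 = -8. Stack: [-8]
LOAD_FAST b → push 8. Stack: [-8, 8]
BINARY_OP - → -8 - 8 = -16. Stack: [-16]
STORE_FAST z → z=-16. Stack: []
LOAD_CONST → push 11. Stack: [11]
LOAD_FAST z → push -16. Stack: [11, -16]
BINARY_OP - → 11 - -16 = 27. Stack: [27]
STORE_FAST s → s=27. Stack: []
LOAD_FAST x → push 4. Stack: [4]
LOAD_CONST → push 7. Stack: [4, 7]
BINARY_OP + → 4 + 7 = 11. Stack: [11]
STORE_FAST x → x=11. Stack: []
LOAD_FAST_LOAD_FAST s,b → push 27,8. Stack: [27, 8]
BINARY_OP | → 27 | 8 = 27. Stack: [27]
STORE_FAST p → p=27. Stack: []
LOAD_FAST p → push 27. Stack: [27]
RETURN_VALUE → return 27.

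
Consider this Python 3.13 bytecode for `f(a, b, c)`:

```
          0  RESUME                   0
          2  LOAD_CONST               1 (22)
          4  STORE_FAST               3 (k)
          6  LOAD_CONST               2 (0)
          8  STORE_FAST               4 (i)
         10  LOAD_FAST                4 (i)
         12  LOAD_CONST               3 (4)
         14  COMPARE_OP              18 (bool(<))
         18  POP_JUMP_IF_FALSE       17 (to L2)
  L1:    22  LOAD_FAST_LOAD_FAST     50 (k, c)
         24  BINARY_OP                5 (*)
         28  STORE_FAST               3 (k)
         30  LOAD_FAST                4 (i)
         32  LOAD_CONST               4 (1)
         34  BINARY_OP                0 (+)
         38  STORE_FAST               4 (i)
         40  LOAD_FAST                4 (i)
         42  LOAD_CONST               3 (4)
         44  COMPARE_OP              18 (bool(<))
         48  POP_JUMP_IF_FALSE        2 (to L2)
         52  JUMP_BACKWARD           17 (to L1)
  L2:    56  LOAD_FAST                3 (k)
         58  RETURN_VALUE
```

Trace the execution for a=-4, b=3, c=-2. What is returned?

LOAD_CONST → push 22. Stack: [22]
STORE_FAST k → k=22. Stack: []
LOAD_CONST → push 0. Stack: [0]
STORE_FAST i → i=0. Stack: []
LOAD_FAST i → push 0. Stack: [0]
LOAD_CONST → push 4. Stack: [0, 4]
COMPARE_OP bool(<) → 0 vs 4 = True. Stack: [True]
POP_JUMP_IF_FALSE → pop True; no jump. Stack: []
LOAD_FAST_LOAD_FAST k,c → push 22,-2. Stack: [22, -2]
BINARY_OP * → 22 * -2 = -44. Stack: [-44]
STORE_FAST k → k=-44. Stack: []
LOAD_FAST i → push 0. Stack: [0]
LOAD_CONST → push 1. Stack: [0, 1]
BINARY_OP + → 0 + 1 = 1. Stack: [1]
STORE_FAST i → i=1. Stack: []
LOAD_FAST i → push 1. Stack: [1]
LOAD_CONST → push 4. Stack: [1, 4]
COMPARE_OP bool(<) → 1 vs 4 = True. Stack: [True]
POP_JUMP_IF_FALSE → pop True; no jump. Stack: []
LOAD_FAST_LOAD_FAST k,c → push -44,-2. Stack: [-44, -2]
BINARY_OP * → -44 * -2 = 88. Stack: [88]
STORE_FAST k → k=88. Stack: []
LOAD_FAST i → push 1. Stack: [1]
LOAD_CONST → push 1. Stack: [1, 1]
BINARY_OP + → 1 + 1 = 2. Stack: [2]
STORE_FAST i → i=2. Stack: []
LOAD_FAST i → push 2. Stack: [2]
LOAD_CONST → push 4. Stack: [2, 4]
COMPARE_OP bool(<) → 2 vs 4 = True. Stack: [True]
POP_JUMP_IF_FALSE → pop True; no jump. Stack: []
LOAD_FAST_LOAD_FAST k,c → push 88,-2. Stack: [88, -2]
BINARY_OP * → 88 * -2 = -176. Stack: [-176]
STORE_FAST k → k=-176. Stack: []
LOAD_FAST i → push 2. Stack: [2]
LOAD_CONST → push 1. Stack: [2, 1]
BINARY_OP + → 2 + 1 = 3. Stack: [3]
STORE_FAST i → i=3. Stack: []
LOAD_FAST i → push 3. Stack: [3]
LOAD_CONST → push 4. Stack: [3, 4]
COMPARE_OP bool(<) → 3 vs 4 = True. Stack: [True]
POP_JUMP_IF_FALSE → pop True; no jump. Stack: []
LOAD_FAST_LOAD_FAST k,c → push -176,-2. Stack: [-176, -2]
BINARY_OP * → -176 * -2 = 352. Stack: [352]
STORE_FAST k → k=352. Stack: []
LOAD_FAST i → push 3. Stack: [3]
LOAD_CONST → push 1. Stack: [3, 1]
BINARY_OP + → 3 + 1 = 4. Stack: [4]
STORE_FAST i → i=4. Stack: []
LOAD_FAST i → push 4. Stack: [4]
LOAD_CONST → push 4. Stack: [4, 4]
COMPARE_OP bool(<) → 4 vs 4 = False. Stack: [False]
POP_JUMP_IF_FALSE → pop False; jump. Stack: []
LOAD_FAST k → push 352. Stack: [352]
RETURN_VALUE → return 352.

352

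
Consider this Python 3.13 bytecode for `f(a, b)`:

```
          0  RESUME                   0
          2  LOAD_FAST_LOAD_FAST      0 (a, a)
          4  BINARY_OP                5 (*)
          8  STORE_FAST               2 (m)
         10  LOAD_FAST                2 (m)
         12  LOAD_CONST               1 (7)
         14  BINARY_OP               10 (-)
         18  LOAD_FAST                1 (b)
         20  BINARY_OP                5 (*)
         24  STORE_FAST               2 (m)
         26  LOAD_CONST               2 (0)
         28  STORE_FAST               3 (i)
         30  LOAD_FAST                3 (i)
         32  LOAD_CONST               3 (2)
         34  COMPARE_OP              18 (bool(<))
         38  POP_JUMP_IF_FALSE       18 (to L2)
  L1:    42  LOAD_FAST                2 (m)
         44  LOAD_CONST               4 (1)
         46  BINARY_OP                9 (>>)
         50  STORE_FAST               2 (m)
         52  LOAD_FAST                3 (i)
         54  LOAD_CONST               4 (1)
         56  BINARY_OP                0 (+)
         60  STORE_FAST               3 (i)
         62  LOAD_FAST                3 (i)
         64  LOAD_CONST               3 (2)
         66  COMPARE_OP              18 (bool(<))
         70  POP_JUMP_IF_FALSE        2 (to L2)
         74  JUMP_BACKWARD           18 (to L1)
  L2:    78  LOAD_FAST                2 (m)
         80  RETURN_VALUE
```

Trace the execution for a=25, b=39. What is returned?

6025

LOAD_FAST_LOAD_FAST a,a → push 25,25. Stack: [25, 25]
BINARY_OP * → 25 * 25 = 625. Stack: [625]
STORE_FAST m → m=625. Stack: []
LOAD_FAST m → push 625. Stack: [625]
LOAD_CONST → push 7. Stack: [625, 7]
BINARY_OP - → 625 - 7 = 618. Stack: [618]
LOAD_FAST b → push 39. Stack: [618, 39]
BINARY_OP * → 618 * 39 = 24102. Stack: [24102]
STORE_FAST m → m=24102. Stack: []
LOAD_CONST → push 0. Stack: [0]
STORE_FAST i → i=0. Stack: []
LOAD_FAST i → push 0. Stack: [0]
LOAD_CONST → push 2. Stack: [0, 2]
COMPARE_OP bool(<) → 0 vs 2 = True. Stack: [True]
POP_JUMP_IF_FALSE → pop True; no jump. Stack: []
LOAD_FAST m → push 24102. Stack: [24102]
LOAD_CONST → push 1. Stack: [24102, 1]
BINARY_OP >> → 24102 >> 1 = 12051. Stack: [12051]
STORE_FAST m → m=12051. Stack: []
LOAD_FAST i → push 0. Stack: [0]
LOAD_CONST → push 1. Stack: [0, 1]
BINARY_OP + → 0 + 1 = 1. Stack: [1]
STORE_FAST i → i=1. Stack: []
LOAD_FAST i → push 1. Stack: [1]
LOAD_CONST → push 2. Stack: [1, 2]
COMPARE_OP bool(<) → 1 vs 2 = True. Stack: [True]
POP_JUMP_IF_FALSE → pop True; no jump. Stack: []
LOAD_FAST m → push 12051. Stack: [12051]
LOAD_CONST → push 1. Stack: [12051, 1]
BINARY_OP >> → 12051 >> 1 = 6025. Stack: [6025]
STORE_FAST m → m=6025. Stack: []
LOAD_FAST i → push 1. Stack: [1]
LOAD_CONST → push 1. Stack: [1, 1]
BINARY_OP + → 1 + 1 = 2. Stack: [2]
STORE_FAST i → i=2. Stack: []
LOAD_FAST i → push 2. Stack: [2]
LOAD_CONST → push 2. Stack: [2, 2]
COMPARE_OP bool(<) → 2 vs 2 = False. Stack: [False]
POP_JUMP_IF_FALSE → pop False; jump. Stack: []
LOAD_FAST m → push 6025. Stack: [6025]
RETURN_VALUE → return 6025.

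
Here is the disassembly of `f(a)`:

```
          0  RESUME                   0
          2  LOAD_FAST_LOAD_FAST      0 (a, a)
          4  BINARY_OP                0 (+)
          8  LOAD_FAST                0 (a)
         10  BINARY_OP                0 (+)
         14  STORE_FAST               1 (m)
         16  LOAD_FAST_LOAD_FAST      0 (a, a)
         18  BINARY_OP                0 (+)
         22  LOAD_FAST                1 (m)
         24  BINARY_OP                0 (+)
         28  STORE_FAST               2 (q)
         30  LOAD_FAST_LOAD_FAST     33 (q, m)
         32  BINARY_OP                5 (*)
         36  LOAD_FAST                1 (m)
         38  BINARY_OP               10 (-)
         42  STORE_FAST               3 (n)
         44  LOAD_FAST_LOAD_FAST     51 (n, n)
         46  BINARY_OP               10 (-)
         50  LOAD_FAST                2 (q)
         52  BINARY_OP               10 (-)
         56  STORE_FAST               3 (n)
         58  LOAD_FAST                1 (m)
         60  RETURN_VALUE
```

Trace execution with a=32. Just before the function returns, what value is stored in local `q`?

LOAD_FAST_LOAD_FAST a,a → push 32,32. Stack: [32, 32]
BINARY_OP + → 32 + 32 = 64. Stack: [64]
LOAD_FAST a → push 32. Stack: [64, 32]
BINARY_OP + → 64 + 32 = 96. Stack: [96]
STORE_FAST m → m=96. Stack: []
LOAD_FAST_LOAD_FAST a,a → push 32,32. Stack: [32, 32]
BINARY_OP + → 32 + 32 = 64. Stack: [64]
LOAD_FAST m → push 96. Stack: [64, 96]
BINARY_OP + → 64 + 96 = 160. Stack: [160]
STORE_FAST q → q=160. Stack: []
LOAD_FAST_LOAD_FAST q,m → push 160,96. Stack: [160, 96]
BINARY_OP * → 160 * 96 = 15360. Stack: [15360]
LOAD_FAST m → push 96. Stack: [15360, 96]
BINARY_OP - → 15360 - 96 = 15264. Stack: [15264]
STORE_FAST n → n=15264. Stack: []
LOAD_FAST_LOAD_FAST n,n → push 15264,15264. Stack: [15264, 15264]
BINARY_OP - → 15264 - 15264 = 0. Stack: [0]
LOAD_FAST q → push 160. Stack: [0, 160]
BINARY_OP - → 0 - 160 = -160. Stack: [-160]
STORE_FAST n → n=-160. Stack: []
LOAD_FAST m → push 96. Stack: [96]
RETURN_VALUE → return 96.

160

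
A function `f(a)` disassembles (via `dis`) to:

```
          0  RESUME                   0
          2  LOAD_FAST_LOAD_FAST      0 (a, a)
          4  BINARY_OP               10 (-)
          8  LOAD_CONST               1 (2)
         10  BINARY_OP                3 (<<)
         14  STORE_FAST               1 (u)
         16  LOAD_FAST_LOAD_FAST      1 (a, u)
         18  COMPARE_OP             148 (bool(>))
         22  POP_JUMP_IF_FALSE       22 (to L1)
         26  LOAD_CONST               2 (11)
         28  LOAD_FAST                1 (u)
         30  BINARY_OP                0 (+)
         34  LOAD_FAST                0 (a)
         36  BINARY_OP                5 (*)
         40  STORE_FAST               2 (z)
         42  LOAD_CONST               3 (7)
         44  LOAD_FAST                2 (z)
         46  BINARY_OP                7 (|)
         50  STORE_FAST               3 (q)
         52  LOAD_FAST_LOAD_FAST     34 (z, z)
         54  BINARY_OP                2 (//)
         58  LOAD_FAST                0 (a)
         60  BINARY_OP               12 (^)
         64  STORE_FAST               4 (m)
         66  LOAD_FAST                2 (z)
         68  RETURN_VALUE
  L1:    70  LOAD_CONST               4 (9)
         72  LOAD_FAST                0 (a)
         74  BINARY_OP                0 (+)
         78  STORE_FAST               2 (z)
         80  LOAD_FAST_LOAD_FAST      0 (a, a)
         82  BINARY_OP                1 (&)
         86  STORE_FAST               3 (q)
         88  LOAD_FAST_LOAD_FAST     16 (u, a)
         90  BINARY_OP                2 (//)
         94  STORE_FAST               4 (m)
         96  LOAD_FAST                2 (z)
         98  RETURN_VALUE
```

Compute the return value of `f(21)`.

231

LOAD_FAST_LOAD_FAST a,a → push 21,21. Stack: [21, 21]
BINARY_OP - → 21 - 21 = 0. Stack: [0]
LOAD_CONST → push 2. Stack: [0, 2]
BINARY_OP << → 0 << 2 = 0. Stack: [0]
STORE_FAST u → u=0. Stack: []
LOAD_FAST_LOAD_FAST a,u → push 21,0. Stack: [21, 0]
COMPARE_OP bool(>) → 21 vs 0 = True. Stack: [True]
POP_JUMP_IF_FALSE → pop True; no jump. Stack: []
LOAD_CONST → push 11. Stack: [11]
LOAD_FAST u → push 0. Stack: [11, 0]
BINARY_OP + → 11 + 0 = 11. Stack: [11]
LOAD_FAST a → push 21. Stack: [11, 21]
BINARY_OP * → 11 * 21 = 231. Stack: [231]
STORE_FAST z → z=231. Stack: []
LOAD_CONST → push 7. Stack: [7]
LOAD_FAST z → push 231. Stack: [7, 231]
BINARY_OP | → 7 | 231 = 231. Stack: [231]
STORE_FAST q → q=231. Stack: []
LOAD_FAST_LOAD_FAST z,z → push 231,231. Stack: [231, 231]
BINARY_OP // → 231 // 231 = 1. Stack: [1]
LOAD_FAST a → push 21. Stack: [1, 21]
BINARY_OP ^ → 1 ^ 21 = 20. Stack: [20]
STORE_FAST m → m=20. Stack: []
LOAD_FAST z → push 231. Stack: [231]
RETURN_VALUE → return 231.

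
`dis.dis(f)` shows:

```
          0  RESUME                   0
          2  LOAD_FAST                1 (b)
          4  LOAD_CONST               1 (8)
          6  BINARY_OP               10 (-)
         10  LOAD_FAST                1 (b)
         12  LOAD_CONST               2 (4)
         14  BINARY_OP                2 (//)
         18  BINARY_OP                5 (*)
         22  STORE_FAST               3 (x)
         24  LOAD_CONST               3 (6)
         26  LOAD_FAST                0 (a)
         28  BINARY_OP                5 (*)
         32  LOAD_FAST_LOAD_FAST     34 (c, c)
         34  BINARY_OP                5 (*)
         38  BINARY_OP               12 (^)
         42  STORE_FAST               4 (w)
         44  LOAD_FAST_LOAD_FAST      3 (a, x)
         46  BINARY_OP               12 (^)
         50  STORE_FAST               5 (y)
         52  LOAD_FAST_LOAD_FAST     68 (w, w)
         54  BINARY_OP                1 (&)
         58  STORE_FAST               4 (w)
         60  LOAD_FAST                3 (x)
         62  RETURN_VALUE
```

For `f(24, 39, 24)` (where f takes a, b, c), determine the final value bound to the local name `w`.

LOAD_FAST b → push 39. Stack: [39]
LOAD_CONST → push 8. Stack: [39, 8]
BINARY_OP - → 39 - 8 = 31. Stack: [31]
LOAD_FAST b → push 39. Stack: [31, 39]
LOAD_CONST → push 4. Stack: [31, 39, 4]
BINARY_OP // → 39 // 4 = 9. Stack: [31, 9]
BINARY_OP * → 31 * 9 = 279. Stack: [279]
STORE_FAST x → x=279. Stack: []
LOAD_CONST → push 6. Stack: [6]
LOAD_FAST a → push 24. Stack: [6, 24]
BINARY_OP * → 6 * 24 = 144. Stack: [144]
LOAD_FAST_LOAD_FAST c,c → push 24,24. Stack: [144, 24, 24]
BINARY_OP * → 24 * 24 = 576. Stack: [144, 576]
BINARY_OP ^ → 144 ^ 576 = 720. Stack: [720]
STORE_FAST w → w=720. Stack: []
LOAD_FAST_LOAD_FAST a,x → push 24,279. Stack: [24, 279]
BINARY_OP ^ → 24 ^ 279 = 271. Stack: [271]
STORE_FAST y → y=271. Stack: []
LOAD_FAST_LOAD_FAST w,w → push 720,720. Stack: [720, 720]
BINARY_OP & → 720 & 720 = 720. Stack: [720]
STORE_FAST w → w=720. Stack: []
LOAD_FAST x → push 279. Stack: [279]
RETURN_VALUE → return 279.

720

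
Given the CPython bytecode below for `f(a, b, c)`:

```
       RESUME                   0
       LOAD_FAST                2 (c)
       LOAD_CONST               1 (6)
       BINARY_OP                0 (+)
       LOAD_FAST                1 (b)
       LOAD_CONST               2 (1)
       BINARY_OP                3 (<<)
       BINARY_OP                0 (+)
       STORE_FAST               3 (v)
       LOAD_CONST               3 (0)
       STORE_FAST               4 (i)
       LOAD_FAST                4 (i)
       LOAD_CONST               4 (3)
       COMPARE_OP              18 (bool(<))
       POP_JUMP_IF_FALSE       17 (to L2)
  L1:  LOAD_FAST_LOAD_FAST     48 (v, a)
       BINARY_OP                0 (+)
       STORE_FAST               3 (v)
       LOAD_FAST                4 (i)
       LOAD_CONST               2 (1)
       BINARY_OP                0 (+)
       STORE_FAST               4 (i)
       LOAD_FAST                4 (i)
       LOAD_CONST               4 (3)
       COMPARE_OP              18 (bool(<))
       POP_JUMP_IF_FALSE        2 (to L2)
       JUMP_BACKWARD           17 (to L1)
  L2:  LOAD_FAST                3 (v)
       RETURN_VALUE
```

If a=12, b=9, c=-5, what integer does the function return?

LOAD_FAST c → push -5. Stack: [-5]
LOAD_CONST → push 6. Stack: [-5, 6]
BINARY_OP + → -5 + 6 = 1. Stack: [1]
LOAD_FAST b → push 9. Stack: [1, 9]
LOAD_CONST → push 1. Stack: [1, 9, 1]
BINARY_OP << → 9 << 1 = 18. Stack: [1, 18]
BINARY_OP + → 1 + 18 = 19. Stack: [19]
STORE_FAST v → v=19. Stack: []
LOAD_CONST → push 0. Stack: [0]
STORE_FAST i → i=0. Stack: []
LOAD_FAST i → push 0. Stack: [0]
LOAD_CONST → push 3. Stack: [0, 3]
COMPARE_OP bool(<) → 0 vs 3 = True. Stack: [True]
POP_JUMP_IF_FALSE → pop True; no jump. Stack: []
LOAD_FAST_LOAD_FAST v,a → push 19,12. Stack: [19, 12]
BINARY_OP + → 19 + 12 = 31. Stack: [31]
STORE_FAST v → v=31. Stack: []
LOAD_FAST i → push 0. Stack: [0]
LOAD_CONST → push 1. Stack: [0, 1]
BINARY_OP + → 0 + 1 = 1. Stack: [1]
STORE_FAST i → i=1. Stack: []
LOAD_FAST i → push 1. Stack: [1]
LOAD_CONST → push 3. Stack: [1, 3]
COMPARE_OP bool(<) → 1 vs 3 = True. Stack: [True]
POP_JUMP_IF_FALSE → pop True; no jump. Stack: []
LOAD_FAST_LOAD_FAST v,a → push 31,12. Stack: [31, 12]
BINARY_OP + → 31 + 12 = 43. Stack: [43]
STORE_FAST v → v=43. Stack: []
LOAD_FAST i → push 1. Stack: [1]
LOAD_CONST → push 1. Stack: [1, 1]
BINARY_OP + → 1 + 1 = 2. Stack: [2]
STORE_FAST i → i=2. Stack: []
LOAD_FAST i → push 2. Stack: [2]
LOAD_CONST → push 3. Stack: [2, 3]
COMPARE_OP bool(<) → 2 vs 3 = True. Stack: [True]
POP_JUMP_IF_FALSE → pop True; no jump. Stack: []
LOAD_FAST_LOAD_FAST v,a → push 43,12. Stack: [43, 12]
BINARY_OP + → 43 + 12 = 55. Stack: [55]
STORE_FAST v → v=55. Stack: []
LOAD_FAST i → push 2. Stack: [2]
LOAD_CONST → push 1. Stack: [2, 1]
BINARY_OP + → 2 + 1 = 3. Stack: [3]
STORE_FAST i → i=3. Stack: []
LOAD_FAST i → push 3. Stack: [3]
LOAD_CONST → push 3. Stack: [3, 3]
COMPARE_OP bool(<) → 3 vs 3 = False. Stack: [False]
POP_JUMP_IF_FALSE → pop False; jump. Stack: []
LOAD_FAST v → push 55. Stack: [55]
RETURN_VALUE → return 55.

55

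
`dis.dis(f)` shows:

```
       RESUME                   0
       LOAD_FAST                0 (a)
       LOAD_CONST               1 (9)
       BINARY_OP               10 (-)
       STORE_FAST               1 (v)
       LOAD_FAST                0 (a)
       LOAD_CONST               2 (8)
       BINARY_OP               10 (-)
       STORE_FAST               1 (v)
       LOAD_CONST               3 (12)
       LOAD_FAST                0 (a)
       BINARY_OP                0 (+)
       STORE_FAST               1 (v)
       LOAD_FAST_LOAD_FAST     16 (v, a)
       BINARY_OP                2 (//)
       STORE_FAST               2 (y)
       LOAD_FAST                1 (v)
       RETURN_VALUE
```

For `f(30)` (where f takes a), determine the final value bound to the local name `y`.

1

LOAD_FAST a → push 30. Stack: [30]
LOAD_CONST → push 9. Stack: [30, 9]
BINARY_OP - → 30 - 9 = 21. Stack: [21]
STORE_FAST v → v=21. Stack: []
LOAD_FAST a → push 30. Stack: [30]
LOAD_CONST → push 8. Stack: [30, 8]
BINARY_OP - → 30 - 8 = 22. Stack: [22]
STORE_FAST v → v=22. Stack: []
LOAD_CONST → push 12. Stack: [12]
LOAD_FAST a → push 30. Stack: [12, 30]
BINARY_OP + → 12 + 30 = 42. Stack: [42]
STORE_FAST v → v=42. Stack: []
LOAD_FAST_LOAD_FAST v,a → push 42,30. Stack: [42, 30]
BINARY_OP // → 42 // 30 = 1. Stack: [1]
STORE_FAST y → y=1. Stack: []
LOAD_FAST v → push 42. Stack: [42]
RETURN_VALUE → return 42.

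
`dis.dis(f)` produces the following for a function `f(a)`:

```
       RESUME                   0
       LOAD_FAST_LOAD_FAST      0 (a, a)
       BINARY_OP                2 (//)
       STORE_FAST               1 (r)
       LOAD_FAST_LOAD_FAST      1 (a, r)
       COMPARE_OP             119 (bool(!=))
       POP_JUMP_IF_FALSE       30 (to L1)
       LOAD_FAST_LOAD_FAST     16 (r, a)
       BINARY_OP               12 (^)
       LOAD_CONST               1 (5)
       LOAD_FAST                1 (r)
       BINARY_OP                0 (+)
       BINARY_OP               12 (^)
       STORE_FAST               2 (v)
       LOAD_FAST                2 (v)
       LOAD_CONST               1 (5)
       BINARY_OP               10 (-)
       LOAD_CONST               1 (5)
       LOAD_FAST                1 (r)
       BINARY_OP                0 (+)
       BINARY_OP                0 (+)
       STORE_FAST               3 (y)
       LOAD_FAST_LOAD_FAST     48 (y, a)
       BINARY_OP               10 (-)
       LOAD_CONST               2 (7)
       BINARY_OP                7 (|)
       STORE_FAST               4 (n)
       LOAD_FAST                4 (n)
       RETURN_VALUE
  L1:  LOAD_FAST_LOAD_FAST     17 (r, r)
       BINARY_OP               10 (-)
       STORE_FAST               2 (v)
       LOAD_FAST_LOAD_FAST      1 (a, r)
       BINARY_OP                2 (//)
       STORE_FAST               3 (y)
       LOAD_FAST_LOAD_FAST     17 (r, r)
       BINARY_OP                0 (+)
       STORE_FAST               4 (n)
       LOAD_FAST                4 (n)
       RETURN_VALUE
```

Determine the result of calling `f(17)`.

LOAD_FAST_LOAD_FAST a,a → push 17,17. Stack: [17, 17]
BINARY_OP // → 17 // 17 = 1. Stack: [1]
STORE_FAST r → r=1. Stack: []
LOAD_FAST_LOAD_FAST a,r → push 17,1. Stack: [17, 1]
COMPARE_OP bool(!=) → 17 vs 1 = True. Stack: [True]
POP_JUMP_IF_FALSE → pop True; no jump. Stack: []
LOAD_FAST_LOAD_FAST r,a → push 1,17. Stack: [1, 17]
BINARY_OP ^ → 1 ^ 17 = 16. Stack: [16]
LOAD_CONST → push 5. Stack: [16, 5]
LOAD_FAST r → push 1. Stack: [16, 5, 1]
BINARY_OP + → 5 + 1 = 6. Stack: [16, 6]
BINARY_OP ^ → 16 ^ 6 = 22. Stack: [22]
STORE_FAST v → v=22. Stack: []
LOAD_FAST v → push 22. Stack: [22]
LOAD_CONST → push 5. Stack: [22, 5]
BINARY_OP - → 22 - 5 = 17. Stack: [17]
LOAD_CONST → push 5. Stack: [17, 5]
LOAD_FAST r → push 1. Stack: [17, 5, 1]
BINARY_OP + → 5 + 1 = 6. Stack: [17, 6]
BINARY_OP + → 17 + 6 = 23. Stack: [23]
STORE_FAST y → y=23. Stack: []
LOAD_FAST_LOAD_FAST y,a → push 23,17. Stack: [23, 17]
BINARY_OP - → 23 - 17 = 6. Stack: [6]
LOAD_CONST → push 7. Stack: [6, 7]
BINARY_OP | → 6 | 7 = 7. Stack: [7]
STORE_FAST n → n=7. Stack: []
LOAD_FAST n → push 7. Stack: [7]
RETURN_VALUE → return 7.

7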